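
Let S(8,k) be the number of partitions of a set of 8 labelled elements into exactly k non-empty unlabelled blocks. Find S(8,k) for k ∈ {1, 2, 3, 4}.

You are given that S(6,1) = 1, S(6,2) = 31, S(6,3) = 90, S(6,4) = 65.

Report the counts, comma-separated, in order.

1, 127, 966, 1701

r7: T_7,1=1×1+0=1; T_7,2=2×31+1=63; T_7,3=3×90+31=301; T_7,4=4×65+90=350
r8: T_8,1=1×1+0=1; T_8,2=2×63+1=127; T_8,3=3×301+63=966; T_8,4=4×350+301=1701
Read S(8,1) = 1, S(8,2) = 127, S(8,3) = 966, S(8,4) = 1701.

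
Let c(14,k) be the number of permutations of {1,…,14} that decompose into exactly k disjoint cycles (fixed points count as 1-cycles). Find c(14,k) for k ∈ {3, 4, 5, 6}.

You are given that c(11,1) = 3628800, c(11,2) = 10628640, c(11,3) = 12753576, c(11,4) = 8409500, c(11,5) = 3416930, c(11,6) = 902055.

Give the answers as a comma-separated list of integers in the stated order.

@12  (12,1):3628800·11+0→39916800, (12,2):10628640·11+3628800→120543840, (12,3):12753576·11+10628640→150917976, (12,4):8409500·11+12753576→105258076, (12,5):3416930·11+8409500→45995730, (12,6):902055·11+3416930→13339535
@13  (13,2):120543840·12+39916800→1486442880, (13,3):150917976·12+120543840→1931559552, (13,4):105258076·12+150917976→1414014888, (13,5):45995730·12+105258076→657206836, (13,6):13339535·12+45995730→206070150
@14  (14,3):1931559552·13+1486442880→26596717056, (14,4):1414014888·13+1931559552→20313753096, (14,5):657206836·13+1414014888→9957703756, (14,6):206070150·13+657206836→3336118786
Read c(14,3) = 26596717056, c(14,4) = 20313753096, c(14,5) = 9957703756, c(14,6) = 3336118786.

26596717056, 20313753096, 9957703756, 3336118786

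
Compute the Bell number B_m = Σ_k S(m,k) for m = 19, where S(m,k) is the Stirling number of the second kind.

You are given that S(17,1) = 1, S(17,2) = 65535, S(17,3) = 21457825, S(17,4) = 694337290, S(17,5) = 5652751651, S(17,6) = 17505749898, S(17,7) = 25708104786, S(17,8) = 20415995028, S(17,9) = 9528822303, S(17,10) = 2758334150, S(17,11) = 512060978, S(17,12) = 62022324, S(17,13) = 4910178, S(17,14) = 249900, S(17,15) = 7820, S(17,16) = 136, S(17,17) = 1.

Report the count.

r18: T_18,1=1×1+0=1; T_18,2=2×65535+1=131071; T_18,3=3×21457825+65535=64439010; T_18,4=4×694337290+21457825=2798806985; T_18,5=5×5652751651+694337290=28958095545; T_18,6=6×17505749898+5652751651=110687251039; T_18,7=7×25708104786+17505749898=197462483400; T_18,8=8×20415995028+25708104786=189036065010; T_18,9=9×9528822303+20415995028=106175395755; T_18,10=10×2758334150+9528822303=37112163803; T_18,11=11×512060978+2758334150=8391004908; T_18,12=12×62022324+512060978=1256328866; T_18,13=13×4910178+62022324=125854638; T_18,14=14×249900+4910178=8408778; T_18,15=15×7820+249900=367200; T_18,16=16×136+7820=9996; T_18,17=17×1+136=153; T_18,18=18×0+1=1
r19: T_19,1=1×1+0=1; T_19,2=2×131071+1=262143; T_19,3=3×64439010+131071=193448101; T_19,4=4×2798806985+64439010=11259666950; T_19,5=5×28958095545+2798806985=147589284710; T_19,6=6×110687251039+28958095545=693081601779; T_19,7=7×197462483400+110687251039=1492924634839; T_19,8=8×189036065010+197462483400=1709751003480; T_19,9=9×106175395755+189036065010=1144614626805; T_19,10=10×37112163803+106175395755=477297033785; T_19,11=11×8391004908+37112163803=129413217791; T_19,12=12×1256328866+8391004908=23466951300; T_19,13=13×125854638+1256328866=2892439160; T_19,14=14×8408778+125854638=243577530; T_19,15=15×367200+8408778=13916778; T_19,16=16×9996+367200=527136; T_19,17=17×153+9996=12597; T_19,18=18×1+153=171; T_19,19=19×0+1=1
B_19 = ΣS(19,k) = 1+262143+193448101+11259666950+147589284710+693081601779+1492924634839+1709751003480+1144614626805+477297033785+129413217791+23466951300+2892439160+243577530+13916778+527136+12597+171+1 = 5832742205057

5832742205057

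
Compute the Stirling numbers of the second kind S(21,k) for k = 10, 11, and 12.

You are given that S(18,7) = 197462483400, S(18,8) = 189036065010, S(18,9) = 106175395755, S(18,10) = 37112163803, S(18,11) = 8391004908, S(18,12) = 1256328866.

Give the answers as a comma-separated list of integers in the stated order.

71187132291275, 26826851689001, 6833042030178

row 19: T[19][8]=8·189036065010+197462483400=1709751003480  T[19][9]=9·106175395755+189036065010=1144614626805  T[19][10]=10·37112163803+106175395755=477297033785  T[19][11]=11·8391004908+37112163803=129413217791  T[19][12]=12·1256328866+8391004908=23466951300
row 20: T[20][9]=9·1144614626805+1709751003480=12011282644725  T[20][10]=10·477297033785+1144614626805=5917584964655  T[20][11]=11·129413217791+477297033785=1900842429486  T[20][12]=12·23466951300+129413217791=411016633391
row 21: T[21][10]=10·5917584964655+12011282644725=71187132291275  T[21][11]=11·1900842429486+5917584964655=26826851689001  T[21][12]=12·411016633391+1900842429486=6833042030178
Read S(21,10) = 71187132291275, S(21,11) = 26826851689001, S(21,12) = 6833042030178.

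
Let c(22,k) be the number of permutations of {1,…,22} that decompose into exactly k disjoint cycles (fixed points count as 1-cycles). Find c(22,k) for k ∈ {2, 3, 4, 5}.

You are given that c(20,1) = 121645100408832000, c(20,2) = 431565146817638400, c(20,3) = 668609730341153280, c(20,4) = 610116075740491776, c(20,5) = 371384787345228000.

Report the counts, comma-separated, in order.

186244810780170240000, 298631902863216384000, 284093315901811468800, 181664979520697076096

@21  (21,1):121645100408832000·20+0→2432902008176640000, (21,2):431565146817638400·20+121645100408832000→8752948036761600000, (21,3):668609730341153280·20+431565146817638400→13803759753640704000, (21,4):610116075740491776·20+668609730341153280→12870931245150988800, (21,5):371384787345228000·20+610116075740491776→8037811822645051776
@22  (22,2):8752948036761600000·21+2432902008176640000→186244810780170240000, (22,3):13803759753640704000·21+8752948036761600000→298631902863216384000, (22,4):12870931245150988800·21+13803759753640704000→284093315901811468800, (22,5):8037811822645051776·21+12870931245150988800→181664979520697076096
Read c(22,2) = 186244810780170240000, c(22,3) = 298631902863216384000, c(22,4) = 284093315901811468800, c(22,5) = 181664979520697076096.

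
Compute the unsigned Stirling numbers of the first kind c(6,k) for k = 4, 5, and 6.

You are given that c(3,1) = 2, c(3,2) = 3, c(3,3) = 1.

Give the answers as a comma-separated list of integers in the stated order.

85, 15, 1

i=4: T(4,2)=2+3·3=11 | T(4,3)=3+3·1=6 | T(4,4)=1+3·0=1
i=5: T(5,3)=11+4·6=35 | T(5,4)=6+4·1=10 | T(5,5)=1+4·0=1
i=6: T(6,4)=35+5·10=85 | T(6,5)=10+5·1=15 | T(6,6)=1+5·0=1
Read c(6,4) = 85, c(6,5) = 15, c(6,6) = 1.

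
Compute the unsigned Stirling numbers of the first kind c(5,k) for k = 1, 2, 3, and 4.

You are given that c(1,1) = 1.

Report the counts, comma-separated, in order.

24, 50, 35, 10

@2  (2,1):1·1+0→1, (2,2):0·1+1→1
@3  (3,1):1·2+0→2, (3,2):1·2+1→3, (3,3):0·2+1→1
@4  (4,1):2·3+0→6, (4,2):3·3+2→11, (4,3):1·3+3→6, (4,4):0·3+1→1
@5  (5,1):6·4+0→24, (5,2):11·4+6→50, (5,3):6·4+11→35, (5,4):1·4+6→10
Read c(5,1) = 24, c(5,2) = 50, c(5,3) = 35, c(5,4) = 10.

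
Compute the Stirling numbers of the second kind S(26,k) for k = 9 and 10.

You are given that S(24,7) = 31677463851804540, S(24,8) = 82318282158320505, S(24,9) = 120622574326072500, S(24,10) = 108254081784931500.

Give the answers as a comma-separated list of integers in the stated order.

11201516780955125625, 13199555372846848005

[25] T[25,8]:8*82318282158320505+31677463851804540=690223721118368580 · T[25,9]:9*120622574326072500+82318282158320505=1167921451092973005 · T[25,10]:10*108254081784931500+120622574326072500=1203163392175387500
[26] T[26,9]:9*1167921451092973005+690223721118368580=11201516780955125625 · T[26,10]:10*1203163392175387500+1167921451092973005=13199555372846848005
Read S(26,9) = 11201516780955125625, S(26,10) = 13199555372846848005.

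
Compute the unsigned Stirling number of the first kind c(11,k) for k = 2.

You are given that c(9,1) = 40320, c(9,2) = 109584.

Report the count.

[10] T[10,1]:9*40320+0=362880 · T[10,2]:9*109584+40320=1026576
[11] T[11,2]:10*1026576+362880=10628640
Read c(11,2) = 10628640.

10628640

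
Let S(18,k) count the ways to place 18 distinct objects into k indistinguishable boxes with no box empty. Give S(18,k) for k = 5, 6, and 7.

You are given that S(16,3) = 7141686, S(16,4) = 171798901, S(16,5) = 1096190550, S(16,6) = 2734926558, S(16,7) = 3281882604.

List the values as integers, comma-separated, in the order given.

i=17: T(17,4)=7141686+4·171798901=694337290 | T(17,5)=171798901+5·1096190550=5652751651 | T(17,6)=1096190550+6·2734926558=17505749898 | T(17,7)=2734926558+7·3281882604=25708104786
i=18: T(18,5)=694337290+5·5652751651=28958095545 | T(18,6)=5652751651+6·17505749898=110687251039 | T(18,7)=17505749898+7·25708104786=197462483400
Read S(18,5) = 28958095545, S(18,6) = 110687251039, S(18,7) = 197462483400.

28958095545, 110687251039, 197462483400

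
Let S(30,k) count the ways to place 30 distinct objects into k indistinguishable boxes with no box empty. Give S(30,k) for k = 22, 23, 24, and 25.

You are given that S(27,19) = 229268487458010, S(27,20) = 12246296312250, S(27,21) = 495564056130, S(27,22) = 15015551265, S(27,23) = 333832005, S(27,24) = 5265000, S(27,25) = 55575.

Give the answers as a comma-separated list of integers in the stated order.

1848018090851790, 71823880393200, 2157580085700, 49402080000

row 28: T[28][20]=20·12246296312250+229268487458010=474194413703010  T[28][21]=21·495564056130+12246296312250=22653141490980  T[28][22]=22·15015551265+495564056130=825906183960  T[28][23]=23·333832005+15015551265=22693687380  T[28][24]=24·5265000+333832005=460192005  T[28][25]=25·55575+5265000=6654375
row 29: T[29][21]=21·22653141490980+474194413703010=949910385013590  T[29][22]=22·825906183960+22653141490980=40823077538100  T[29][23]=23·22693687380+825906183960=1347860993700  T[29][24]=24·460192005+22693687380=33738295500  T[29][25]=25·6654375+460192005=626551380
row 30: T[30][22]=22·40823077538100+949910385013590=1848018090851790  T[30][23]=23·1347860993700+40823077538100=71823880393200  T[30][24]=24·33738295500+1347860993700=2157580085700  T[30][25]=25·626551380+33738295500=49402080000
Read S(30,22) = 1848018090851790, S(30,23) = 71823880393200, S(30,24) = 2157580085700, S(30,25) = 49402080000.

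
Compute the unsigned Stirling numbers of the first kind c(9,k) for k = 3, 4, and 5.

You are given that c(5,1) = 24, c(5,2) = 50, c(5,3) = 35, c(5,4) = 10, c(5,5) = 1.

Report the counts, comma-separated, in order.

118124, 67284, 22449

[6] T[6,1]:5*24+0=120 · T[6,2]:5*50+24=274 · T[6,3]:5*35+50=225 · T[6,4]:5*10+35=85 · T[6,5]:5*1+10=15
[7] T[7,1]:6*120+0=720 · T[7,2]:6*274+120=1764 · T[7,3]:6*225+274=1624 · T[7,4]:6*85+225=735 · T[7,5]:6*15+85=175
[8] T[8,2]:7*1764+720=13068 · T[8,3]:7*1624+1764=13132 · T[8,4]:7*735+1624=6769 · T[8,5]:7*175+735=1960
[9] T[9,3]:8*13132+13068=118124 · T[9,4]:8*6769+13132=67284 · T[9,5]:8*1960+6769=22449
Read c(9,3) = 118124, c(9,4) = 67284, c(9,5) = 22449.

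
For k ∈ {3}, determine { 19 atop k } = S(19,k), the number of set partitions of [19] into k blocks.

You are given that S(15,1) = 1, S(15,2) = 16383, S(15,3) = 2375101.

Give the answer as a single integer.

193448101

@16  (16,1):1·1+0→1, (16,2):16383·2+1→32767, (16,3):2375101·3+16383→7141686
@17  (17,1):1·1+0→1, (17,2):32767·2+1→65535, (17,3):7141686·3+32767→21457825
@18  (18,2):65535·2+1→131071, (18,3):21457825·3+65535→64439010
@19  (19,3):64439010·3+131071→193448101
Read S(19,3) = 193448101.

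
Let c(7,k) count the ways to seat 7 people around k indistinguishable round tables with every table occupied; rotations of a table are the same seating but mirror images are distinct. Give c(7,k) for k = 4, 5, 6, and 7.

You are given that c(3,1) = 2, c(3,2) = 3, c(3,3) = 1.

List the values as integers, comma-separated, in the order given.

735, 175, 21, 1

[4] T[4,1]:3*2+0=6 · T[4,2]:3*3+2=11 · T[4,3]:3*1+3=6 · T[4,4]:3*0+1=1
[5] T[5,2]:4*11+6=50 · T[5,3]:4*6+11=35 · T[5,4]:4*1+6=10 · T[5,5]:4*0+1=1
[6] T[6,3]:5*35+50=225 · T[6,4]:5*10+35=85 · T[6,5]:5*1+10=15 · T[6,6]:5*0+1=1
[7] T[7,4]:6*85+225=735 · T[7,5]:6*15+85=175 · T[7,6]:6*1+15=21 · T[7,7]:6*0+1=1
Read c(7,4) = 735, c(7,5) = 175, c(7,6) = 21, c(7,7) = 1.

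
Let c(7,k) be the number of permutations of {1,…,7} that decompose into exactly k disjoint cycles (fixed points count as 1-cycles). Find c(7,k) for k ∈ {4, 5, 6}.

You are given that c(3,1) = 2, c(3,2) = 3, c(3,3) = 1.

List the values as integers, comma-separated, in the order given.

735, 175, 21

row 4: T[4][1]=3·2+0=6  T[4][2]=3·3+2=11  T[4][3]=3·1+3=6  T[4][4]=3·0+1=1
row 5: T[5][2]=4·11+6=50  T[5][3]=4·6+11=35  T[5][4]=4·1+6=10  T[5][5]=4·0+1=1
row 6: T[6][3]=5·35+50=225  T[6][4]=5·10+35=85  T[6][5]=5·1+10=15  T[6][6]=5·0+1=1
row 7: T[7][4]=6·85+225=735  T[7][5]=6·15+85=175  T[7][6]=6·1+15=21
Read c(7,4) = 735, c(7,5) = 175, c(7,6) = 21.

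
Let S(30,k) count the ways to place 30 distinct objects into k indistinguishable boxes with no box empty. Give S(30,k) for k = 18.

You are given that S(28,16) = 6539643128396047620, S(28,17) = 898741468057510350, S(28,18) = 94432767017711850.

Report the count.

68591811024147549270

r29: T_29,17=17×898741468057510350+6539643128396047620=21818248085373723570; T_29,18=18×94432767017711850+898741468057510350=2598531274376323650
r30: T_30,18=18×2598531274376323650+21818248085373723570=68591811024147549270
Read S(30,18) = 68591811024147549270.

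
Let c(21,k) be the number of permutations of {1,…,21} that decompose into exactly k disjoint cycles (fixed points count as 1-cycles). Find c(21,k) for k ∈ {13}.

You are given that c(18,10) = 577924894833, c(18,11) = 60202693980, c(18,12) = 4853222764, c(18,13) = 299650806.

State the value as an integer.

i=19: T(19,11)=577924894833+18·60202693980=1661573386473 | T(19,12)=60202693980+18·4853222764=147560703732 | T(19,13)=4853222764+18·299650806=10246937272
i=20: T(20,12)=1661573386473+19·147560703732=4465226757381 | T(20,13)=147560703732+19·10246937272=342252511900
i=21: T(21,13)=4465226757381+20·342252511900=11310276995381
Read c(21,13) = 11310276995381.

11310276995381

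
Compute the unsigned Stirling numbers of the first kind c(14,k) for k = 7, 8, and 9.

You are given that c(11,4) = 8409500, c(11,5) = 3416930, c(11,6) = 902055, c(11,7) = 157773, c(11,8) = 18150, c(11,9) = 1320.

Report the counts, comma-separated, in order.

row 12: T[12][5]=11·3416930+8409500=45995730  T[12][6]=11·902055+3416930=13339535  T[12][7]=11·157773+902055=2637558  T[12][8]=11·18150+157773=357423  T[12][9]=11·1320+18150=32670
row 13: T[13][6]=12·13339535+45995730=206070150  T[13][7]=12·2637558+13339535=44990231  T[13][8]=12·357423+2637558=6926634  T[13][9]=12·32670+357423=749463
row 14: T[14][7]=13·44990231+206070150=790943153  T[14][8]=13·6926634+44990231=135036473  T[14][9]=13·749463+6926634=16669653
Read c(14,7) = 790943153, c(14,8) = 135036473, c(14,9) = 16669653.

790943153, 135036473, 16669653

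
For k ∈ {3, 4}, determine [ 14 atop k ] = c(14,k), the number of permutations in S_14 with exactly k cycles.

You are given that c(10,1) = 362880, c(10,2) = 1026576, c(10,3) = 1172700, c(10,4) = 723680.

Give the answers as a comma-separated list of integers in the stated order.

26596717056, 20313753096

[11] T[11,1]:10*362880+0=3628800 · T[11,2]:10*1026576+362880=10628640 · T[11,3]:10*1172700+1026576=12753576 · T[11,4]:10*723680+1172700=8409500
[12] T[12,1]:11*3628800+0=39916800 · T[12,2]:11*10628640+3628800=120543840 · T[12,3]:11*12753576+10628640=150917976 · T[12,4]:11*8409500+12753576=105258076
[13] T[13,2]:12*120543840+39916800=1486442880 · T[13,3]:12*150917976+120543840=1931559552 · T[13,4]:12*105258076+150917976=1414014888
[14] T[14,3]:13*1931559552+1486442880=26596717056 · T[14,4]:13*1414014888+1931559552=20313753096
Read c(14,3) = 26596717056, c(14,4) = 20313753096.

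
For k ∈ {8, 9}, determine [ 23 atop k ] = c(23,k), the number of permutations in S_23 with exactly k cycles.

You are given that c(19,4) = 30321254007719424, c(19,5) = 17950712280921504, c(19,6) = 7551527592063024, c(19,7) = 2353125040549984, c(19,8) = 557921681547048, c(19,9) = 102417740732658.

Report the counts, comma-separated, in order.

199321978221066137360, 43714229649594412832

[20] T[20,5]:19*17950712280921504+30321254007719424=371384787345228000 · T[20,6]:19*7551527592063024+17950712280921504=161429736530118960 · T[20,7]:19*2353125040549984+7551527592063024=52260903362512720 · T[20,8]:19*557921681547048+2353125040549984=12953636989943896 · T[20,9]:19*102417740732658+557921681547048=2503858755467550
[21] T[21,6]:20*161429736530118960+371384787345228000=3599979517947607200 · T[21,7]:20*52260903362512720+161429736530118960=1206647803780373360 · T[21,8]:20*12953636989943896+52260903362512720=311333643161390640 · T[21,9]:20*2503858755467550+12953636989943896=63030812099294896
[22] T[22,7]:21*1206647803780373360+3599979517947607200=28939583397335447760 · T[22,8]:21*311333643161390640+1206647803780373360=7744654310169576800 · T[22,9]:21*63030812099294896+311333643161390640=1634980697246583456
[23] T[23,8]:22*7744654310169576800+28939583397335447760=199321978221066137360 · T[23,9]:22*1634980697246583456+7744654310169576800=43714229649594412832
Read c(23,8) = 199321978221066137360, c(23,9) = 43714229649594412832.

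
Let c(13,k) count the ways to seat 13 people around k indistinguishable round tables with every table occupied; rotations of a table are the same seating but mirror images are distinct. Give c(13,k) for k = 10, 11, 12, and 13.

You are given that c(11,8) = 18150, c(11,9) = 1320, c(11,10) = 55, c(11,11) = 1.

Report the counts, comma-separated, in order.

[12] T[12,9]:11*1320+18150=32670 · T[12,10]:11*55+1320=1925 · T[12,11]:11*1+55=66 · T[12,12]:11*0+1=1
[13] T[13,10]:12*1925+32670=55770 · T[13,11]:12*66+1925=2717 · T[13,12]:12*1+66=78 · T[13,13]:12*0+1=1
Read c(13,10) = 55770, c(13,11) = 2717, c(13,12) = 78, c(13,13) = 1.

55770, 2717, 78, 1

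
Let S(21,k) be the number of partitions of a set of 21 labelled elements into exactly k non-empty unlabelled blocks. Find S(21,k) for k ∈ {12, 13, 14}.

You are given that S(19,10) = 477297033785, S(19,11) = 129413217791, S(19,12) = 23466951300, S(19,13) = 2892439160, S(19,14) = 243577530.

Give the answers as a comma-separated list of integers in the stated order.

6833042030178, 1204909218331, 149304004500

r20: T_20,11=11×129413217791+477297033785=1900842429486; T_20,12=12×23466951300+129413217791=411016633391; T_20,13=13×2892439160+23466951300=61068660380; T_20,14=14×243577530+2892439160=6302524580
r21: T_21,12=12×411016633391+1900842429486=6833042030178; T_21,13=13×61068660380+411016633391=1204909218331; T_21,14=14×6302524580+61068660380=149304004500
Read S(21,12) = 6833042030178, S(21,13) = 1204909218331, S(21,14) = 149304004500.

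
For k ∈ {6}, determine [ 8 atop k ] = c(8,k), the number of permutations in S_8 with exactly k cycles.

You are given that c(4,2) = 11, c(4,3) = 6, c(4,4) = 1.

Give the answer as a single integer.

i=5: T(5,3)=11+4·6=35 | T(5,4)=6+4·1=10 | T(5,5)=1+4·0=1
i=6: T(6,4)=35+5·10=85 | T(6,5)=10+5·1=15 | T(6,6)=1+5·0=1
i=7: T(7,5)=85+6·15=175 | T(7,6)=15+6·1=21
i=8: T(8,6)=175+7·21=322
Read c(8,6) = 322.

322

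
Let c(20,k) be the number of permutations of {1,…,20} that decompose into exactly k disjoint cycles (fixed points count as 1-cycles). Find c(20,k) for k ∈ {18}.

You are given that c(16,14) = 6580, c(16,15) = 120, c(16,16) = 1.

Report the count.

row 17: T[17][15]=16·120+6580=8500  T[17][16]=16·1+120=136  T[17][17]=16·0+1=1
row 18: T[18][16]=17·136+8500=10812  T[18][17]=17·1+136=153  T[18][18]=17·0+1=1
row 19: T[19][17]=18·153+10812=13566  T[19][18]=18·1+153=171
row 20: T[20][18]=19·171+13566=16815
Read c(20,18) = 16815.

16815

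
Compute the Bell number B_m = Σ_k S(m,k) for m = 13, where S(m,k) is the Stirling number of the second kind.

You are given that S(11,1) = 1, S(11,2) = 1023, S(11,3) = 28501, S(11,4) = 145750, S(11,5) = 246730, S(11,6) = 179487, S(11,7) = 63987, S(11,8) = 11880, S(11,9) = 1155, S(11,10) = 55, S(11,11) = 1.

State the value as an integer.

27644437

row 12: T[12][1]=1·1+0=1  T[12][2]=2·1023+1=2047  T[12][3]=3·28501+1023=86526  T[12][4]=4·145750+28501=611501  T[12][5]=5·246730+145750=1379400  T[12][6]=6·179487+246730=1323652  T[12][7]=7·63987+179487=627396  T[12][8]=8·11880+63987=159027  T[12][9]=9·1155+11880=22275  T[12][10]=10·55+1155=1705  T[12][11]=11·1+55=66  T[12][12]=12·0+1=1
row 13: T[13][1]=1·1+0=1  T[13][2]=2·2047+1=4095  T[13][3]=3·86526+2047=261625  T[13][4]=4·611501+86526=2532530  T[13][5]=5·1379400+611501=7508501  T[13][6]=6·1323652+1379400=9321312  T[13][7]=7·627396+1323652=5715424  T[13][8]=8·159027+627396=1899612  T[13][9]=9·22275+159027=359502  T[13][10]=10·1705+22275=39325  T[13][11]=11·66+1705=2431  T[13][12]=12·1+66=78  T[13][13]=13·0+1=1
B_13 = ΣS(13,k) = 1+4095+261625+2532530+7508501+9321312+5715424+1899612+359502+39325+2431+78+1 = 27644437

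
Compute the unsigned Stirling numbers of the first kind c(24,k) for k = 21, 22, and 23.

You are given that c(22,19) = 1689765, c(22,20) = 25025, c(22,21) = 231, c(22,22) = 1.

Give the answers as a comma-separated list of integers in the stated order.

2932776, 35926, 276

row 23: T[23][20]=22·25025+1689765=2240315  T[23][21]=22·231+25025=30107  T[23][22]=22·1+231=253  T[23][23]=22·0+1=1
row 24: T[24][21]=23·30107+2240315=2932776  T[24][22]=23·253+30107=35926  T[24][23]=23·1+253=276
Read c(24,21) = 2932776, c(24,22) = 35926, c(24,23) = 276.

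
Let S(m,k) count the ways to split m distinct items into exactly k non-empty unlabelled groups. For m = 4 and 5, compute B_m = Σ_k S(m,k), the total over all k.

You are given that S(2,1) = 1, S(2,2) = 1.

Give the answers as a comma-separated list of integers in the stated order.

row 3: T[3][1]=1·1+0=1  T[3][2]=2·1+1=3  T[3][3]=3·0+1=1
row 4: T[4][1]=1·1+0=1  T[4][2]=2·3+1=7  T[4][3]=3·1+3=6  T[4][4]=4·0+1=1
row 5: T[5][1]=1·1+0=1  T[5][2]=2·7+1=15  T[5][3]=3·6+7=25  T[5][4]=4·1+6=10  T[5][5]=5·0+1=1
B_4 = ΣS(4,k) = 1+7+6+1 = 15
B_5 = ΣS(5,k) = 1+15+25+10+1 = 52

15, 52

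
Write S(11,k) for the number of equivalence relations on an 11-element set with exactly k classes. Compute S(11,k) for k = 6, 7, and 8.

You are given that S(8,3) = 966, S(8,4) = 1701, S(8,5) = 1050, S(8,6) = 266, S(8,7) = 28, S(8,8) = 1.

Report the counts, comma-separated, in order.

179487, 63987, 11880

@9  (9,4):1701·4+966→7770, (9,5):1050·5+1701→6951, (9,6):266·6+1050→2646, (9,7):28·7+266→462, (9,8):1·8+28→36
@10  (10,5):6951·5+7770→42525, (10,6):2646·6+6951→22827, (10,7):462·7+2646→5880, (10,8):36·8+462→750
@11  (11,6):22827·6+42525→179487, (11,7):5880·7+22827→63987, (11,8):750·8+5880→11880
Read S(11,6) = 179487, S(11,7) = 63987, S(11,8) = 11880.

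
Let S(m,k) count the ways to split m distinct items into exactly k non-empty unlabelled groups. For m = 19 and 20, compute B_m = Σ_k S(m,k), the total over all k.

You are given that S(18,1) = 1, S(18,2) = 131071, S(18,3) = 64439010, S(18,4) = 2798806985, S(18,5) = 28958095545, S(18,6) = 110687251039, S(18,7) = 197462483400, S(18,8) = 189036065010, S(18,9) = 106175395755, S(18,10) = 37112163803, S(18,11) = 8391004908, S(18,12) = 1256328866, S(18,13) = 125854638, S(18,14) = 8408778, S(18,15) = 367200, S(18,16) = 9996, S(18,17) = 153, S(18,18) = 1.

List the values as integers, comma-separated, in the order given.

5832742205057, 51724158235372

@19  (19,1):1·1+0→1, (19,2):131071·2+1→262143, (19,3):64439010·3+131071→193448101, (19,4):2798806985·4+64439010→11259666950, (19,5):28958095545·5+2798806985→147589284710, (19,6):110687251039·6+28958095545→693081601779, (19,7):197462483400·7+110687251039→1492924634839, (19,8):189036065010·8+197462483400→1709751003480, (19,9):106175395755·9+189036065010→1144614626805, (19,10):37112163803·10+106175395755→477297033785, (19,11):8391004908·11+37112163803→129413217791, (19,12):1256328866·12+8391004908→23466951300, (19,13):125854638·13+1256328866→2892439160, (19,14):8408778·14+125854638→243577530, (19,15):367200·15+8408778→13916778, (19,16):9996·16+367200→527136, (19,17):153·17+9996→12597, (19,18):1·18+153→171, (19,19):0·19+1→1
@20  (20,1):1·1+0→1, (20,2):262143·2+1→524287, (20,3):193448101·3+262143→580606446, (20,4):11259666950·4+193448101→45232115901, (20,5):147589284710·5+11259666950→749206090500, (20,6):693081601779·6+147589284710→4306078895384, (20,7):1492924634839·7+693081601779→11143554045652, (20,8):1709751003480·8+1492924634839→15170932662679, (20,9):1144614626805·9+1709751003480→12011282644725, (20,10):477297033785·10+1144614626805→5917584964655, (20,11):129413217791·11+477297033785→1900842429486, (20,12):23466951300·12+129413217791→411016633391, (20,13):2892439160·13+23466951300→61068660380, (20,14):243577530·14+2892439160→6302524580, (20,15):13916778·15+243577530→452329200, (20,16):527136·16+13916778→22350954, (20,17):12597·17+527136→741285, (20,18):171·18+12597→15675, (20,19):1·19+171→190, (20,20):0·20+1→1
B_19 = ΣS(19,k) = 1+262143+193448101+11259666950+147589284710+693081601779+1492924634839+1709751003480+1144614626805+477297033785+129413217791+23466951300+2892439160+243577530+13916778+527136+12597+171+1 = 5832742205057
B_20 = ΣS(20,k) = 1+524287+580606446+45232115901+749206090500+4306078895384+11143554045652+15170932662679+12011282644725+5917584964655+1900842429486+411016633391+61068660380+6302524580+452329200+22350954+741285+15675+190+1 = 51724158235372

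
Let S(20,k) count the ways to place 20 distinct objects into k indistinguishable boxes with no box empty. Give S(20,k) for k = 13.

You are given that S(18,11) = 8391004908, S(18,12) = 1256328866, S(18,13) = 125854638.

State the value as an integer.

[19] T[19,12]:12*1256328866+8391004908=23466951300 · T[19,13]:13*125854638+1256328866=2892439160
[20] T[20,13]:13*2892439160+23466951300=61068660380
Read S(20,13) = 61068660380.

61068660380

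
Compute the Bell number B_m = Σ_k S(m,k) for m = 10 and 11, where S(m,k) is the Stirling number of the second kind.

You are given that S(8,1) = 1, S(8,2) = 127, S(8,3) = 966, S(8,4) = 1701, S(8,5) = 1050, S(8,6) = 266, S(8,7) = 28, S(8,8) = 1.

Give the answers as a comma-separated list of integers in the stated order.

115975, 678570

i=9: T(9,1)=0+1·1=1 | T(9,2)=1+2·127=255 | T(9,3)=127+3·966=3025 | T(9,4)=966+4·1701=7770 | T(9,5)=1701+5·1050=6951 | T(9,6)=1050+6·266=2646 | T(9,7)=266+7·28=462 | T(9,8)=28+8·1=36 | T(9,9)=1+9·0=1
i=10: T(10,1)=0+1·1=1 | T(10,2)=1+2·255=511 | T(10,3)=255+3·3025=9330 | T(10,4)=3025+4·7770=34105 | T(10,5)=7770+5·6951=42525 | T(10,6)=6951+6·2646=22827 | T(10,7)=2646+7·462=5880 | T(10,8)=462+8·36=750 | T(10,9)=36+9·1=45 | T(10,10)=1+10·0=1
i=11: T(11,1)=0+1·1=1 | T(11,2)=1+2·511=1023 | T(11,3)=511+3·9330=28501 | T(11,4)=9330+4·34105=145750 | T(11,5)=34105+5·42525=246730 | T(11,6)=42525+6·22827=179487 | T(11,7)=22827+7·5880=63987 | T(11,8)=5880+8·750=11880 | T(11,9)=750+9·45=1155 | T(11,10)=45+10·1=55 | T(11,11)=1+11·0=1
B_10 = ΣS(10,k) = 1+511+9330+34105+42525+22827+5880+750+45+1 = 115975
B_11 = ΣS(11,k) = 1+1023+28501+145750+246730+179487+63987+11880+1155+55+1 = 678570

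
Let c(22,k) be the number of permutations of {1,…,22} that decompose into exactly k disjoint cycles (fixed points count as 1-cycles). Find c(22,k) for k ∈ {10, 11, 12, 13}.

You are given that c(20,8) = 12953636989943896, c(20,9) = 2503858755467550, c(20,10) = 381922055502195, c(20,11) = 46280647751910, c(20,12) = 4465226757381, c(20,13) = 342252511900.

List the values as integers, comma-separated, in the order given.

276019109275035346, 37600535086859745, 4154823851430525, 373100999802531

row 21: T[21][9]=20·2503858755467550+12953636989943896=63030812099294896  T[21][10]=20·381922055502195+2503858755467550=10142299865511450  T[21][11]=20·46280647751910+381922055502195=1307535010540395  T[21][12]=20·4465226757381+46280647751910=135585182899530  T[21][13]=20·342252511900+4465226757381=11310276995381
row 22: T[22][10]=21·10142299865511450+63030812099294896=276019109275035346  T[22][11]=21·1307535010540395+10142299865511450=37600535086859745  T[22][12]=21·135585182899530+1307535010540395=4154823851430525  T[22][13]=21·11310276995381+135585182899530=373100999802531
Read c(22,10) = 276019109275035346, c(22,11) = 37600535086859745, c(22,12) = 4154823851430525, c(22,13) = 373100999802531.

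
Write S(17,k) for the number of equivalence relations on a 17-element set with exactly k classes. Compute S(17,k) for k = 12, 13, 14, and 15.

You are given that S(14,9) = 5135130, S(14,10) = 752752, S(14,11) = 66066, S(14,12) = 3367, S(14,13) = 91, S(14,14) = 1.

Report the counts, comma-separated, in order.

62022324, 4910178, 249900, 7820

@15  (15,10):752752·10+5135130→12662650, (15,11):66066·11+752752→1479478, (15,12):3367·12+66066→106470, (15,13):91·13+3367→4550, (15,14):1·14+91→105, (15,15):0·15+1→1
@16  (16,11):1479478·11+12662650→28936908, (16,12):106470·12+1479478→2757118, (16,13):4550·13+106470→165620, (16,14):105·14+4550→6020, (16,15):1·15+105→120
@17  (17,12):2757118·12+28936908→62022324, (17,13):165620·13+2757118→4910178, (17,14):6020·14+165620→249900, (17,15):120·15+6020→7820
Read S(17,12) = 62022324, S(17,13) = 4910178, S(17,14) = 249900, S(17,15) = 7820.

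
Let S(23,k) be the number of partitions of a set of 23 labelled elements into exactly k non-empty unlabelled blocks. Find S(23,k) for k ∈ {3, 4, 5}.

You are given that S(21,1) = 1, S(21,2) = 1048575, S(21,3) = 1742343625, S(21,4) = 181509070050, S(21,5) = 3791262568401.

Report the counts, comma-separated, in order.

15686335501, 2916342574750, 96416888184100

@22  (22,2):1048575·2+1→2097151, (22,3):1742343625·3+1048575→5228079450, (22,4):181509070050·4+1742343625→727778623825, (22,5):3791262568401·5+181509070050→19137821912055
@23  (23,3):5228079450·3+2097151→15686335501, (23,4):727778623825·4+5228079450→2916342574750, (23,5):19137821912055·5+727778623825→96416888184100
Read S(23,3) = 15686335501, S(23,4) = 2916342574750, S(23,5) = 96416888184100.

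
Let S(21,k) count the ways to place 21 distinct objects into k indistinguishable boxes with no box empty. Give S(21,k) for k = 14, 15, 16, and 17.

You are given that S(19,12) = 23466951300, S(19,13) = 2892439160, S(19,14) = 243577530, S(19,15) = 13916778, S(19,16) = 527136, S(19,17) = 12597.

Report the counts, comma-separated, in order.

149304004500, 13087462580, 809944464, 34952799

r20: T_20,13=13×2892439160+23466951300=61068660380; T_20,14=14×243577530+2892439160=6302524580; T_20,15=15×13916778+243577530=452329200; T_20,16=16×527136+13916778=22350954; T_20,17=17×12597+527136=741285
r21: T_21,14=14×6302524580+61068660380=149304004500; T_21,15=15×452329200+6302524580=13087462580; T_21,16=16×22350954+452329200=809944464; T_21,17=17×741285+22350954=34952799
Read S(21,14) = 149304004500, S(21,15) = 13087462580, S(21,16) = 809944464, S(21,17) = 34952799.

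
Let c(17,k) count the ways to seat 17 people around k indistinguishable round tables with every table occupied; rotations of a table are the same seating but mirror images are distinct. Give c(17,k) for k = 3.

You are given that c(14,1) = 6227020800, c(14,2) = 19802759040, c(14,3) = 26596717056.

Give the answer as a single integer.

102992244837120

r15: T_15,1=14×6227020800+0=87178291200; T_15,2=14×19802759040+6227020800=283465647360; T_15,3=14×26596717056+19802759040=392156797824
r16: T_16,2=15×283465647360+87178291200=4339163001600; T_16,3=15×392156797824+283465647360=6165817614720
r17: T_17,3=16×6165817614720+4339163001600=102992244837120
Read c(17,3) = 102992244837120.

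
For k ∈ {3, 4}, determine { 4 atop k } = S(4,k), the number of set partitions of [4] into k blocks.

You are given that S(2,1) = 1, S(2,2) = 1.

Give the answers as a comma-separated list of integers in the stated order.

[3] T[3,2]:2*1+1=3 · T[3,3]:3*0+1=1
[4] T[4,3]:3*1+3=6 · T[4,4]:4*0+1=1
Read S(4,3) = 6, S(4,4) = 1.

6, 1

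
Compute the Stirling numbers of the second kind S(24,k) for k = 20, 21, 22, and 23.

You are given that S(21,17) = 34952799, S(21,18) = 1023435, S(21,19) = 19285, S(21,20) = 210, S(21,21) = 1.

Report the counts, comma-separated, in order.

116972779, 2454606, 33902, 276

r22: T_22,18=18×1023435+34952799=53374629; T_22,19=19×19285+1023435=1389850; T_22,20=20×210+19285=23485; T_22,21=21×1+210=231; T_22,22=22×0+1=1
r23: T_23,19=19×1389850+53374629=79781779; T_23,20=20×23485+1389850=1859550; T_23,21=21×231+23485=28336; T_23,22=22×1+231=253; T_23,23=23×0+1=1
r24: T_24,20=20×1859550+79781779=116972779; T_24,21=21×28336+1859550=2454606; T_24,22=22×253+28336=33902; T_24,23=23×1+253=276
Read S(24,20) = 116972779, S(24,21) = 2454606, S(24,22) = 33902, S(24,23) = 276.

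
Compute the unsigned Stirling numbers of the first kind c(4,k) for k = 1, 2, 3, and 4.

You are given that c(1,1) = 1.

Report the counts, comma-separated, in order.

row 2: T[2][1]=1·1+0=1  T[2][2]=1·0+1=1
row 3: T[3][1]=2·1+0=2  T[3][2]=2·1+1=3  T[3][3]=2·0+1=1
row 4: T[4][1]=3·2+0=6  T[4][2]=3·3+2=11  T[4][3]=3·1+3=6  T[4][4]=3·0+1=1
Read c(4,1) = 6, c(4,2) = 11, c(4,3) = 6, c(4,4) = 1.

6, 11, 6, 1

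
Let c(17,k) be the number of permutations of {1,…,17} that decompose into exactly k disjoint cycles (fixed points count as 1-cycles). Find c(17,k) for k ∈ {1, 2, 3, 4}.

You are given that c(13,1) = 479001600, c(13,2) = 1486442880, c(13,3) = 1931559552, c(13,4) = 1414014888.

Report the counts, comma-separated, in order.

20922789888000, 70734282393600, 102992244837120, 87077748875904

r14: T_14,1=13×479001600+0=6227020800; T_14,2=13×1486442880+479001600=19802759040; T_14,3=13×1931559552+1486442880=26596717056; T_14,4=13×1414014888+1931559552=20313753096
r15: T_15,1=14×6227020800+0=87178291200; T_15,2=14×19802759040+6227020800=283465647360; T_15,3=14×26596717056+19802759040=392156797824; T_15,4=14×20313753096+26596717056=310989260400
r16: T_16,1=15×87178291200+0=1307674368000; T_16,2=15×283465647360+87178291200=4339163001600; T_16,3=15×392156797824+283465647360=6165817614720; T_16,4=15×310989260400+392156797824=5056995703824
r17: T_17,1=16×1307674368000+0=20922789888000; T_17,2=16×4339163001600+1307674368000=70734282393600; T_17,3=16×6165817614720+4339163001600=102992244837120; T_17,4=16×5056995703824+6165817614720=87077748875904
Read c(17,1) = 20922789888000, c(17,2) = 70734282393600, c(17,3) = 102992244837120, c(17,4) = 87077748875904.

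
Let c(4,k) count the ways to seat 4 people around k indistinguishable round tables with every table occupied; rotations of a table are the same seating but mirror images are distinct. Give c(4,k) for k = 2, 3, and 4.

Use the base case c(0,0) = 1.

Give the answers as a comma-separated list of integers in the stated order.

11, 6, 1

[1] T[1,1]:0*0+1=1
[2] T[2,1]:1*1+0=1 · T[2,2]:1*0+1=1
[3] T[3,1]:2*1+0=2 · T[3,2]:2*1+1=3 · T[3,3]:2*0+1=1
[4] T[4,2]:3*3+2=11 · T[4,3]:3*1+3=6 · T[4,4]:3*0+1=1
Read c(4,2) = 11, c(4,3) = 6, c(4,4) = 1.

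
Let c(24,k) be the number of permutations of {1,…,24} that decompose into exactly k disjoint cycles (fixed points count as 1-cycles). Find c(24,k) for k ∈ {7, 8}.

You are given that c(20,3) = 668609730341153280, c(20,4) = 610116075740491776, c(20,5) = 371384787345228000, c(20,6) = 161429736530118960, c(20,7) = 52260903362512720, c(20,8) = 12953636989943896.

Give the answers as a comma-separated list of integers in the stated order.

row 21: T[21][4]=20·610116075740491776+668609730341153280=12870931245150988800  T[21][5]=20·371384787345228000+610116075740491776=8037811822645051776  T[21][6]=20·161429736530118960+371384787345228000=3599979517947607200  T[21][7]=20·52260903362512720+161429736530118960=1206647803780373360  T[21][8]=20·12953636989943896+52260903362512720=311333643161390640
row 22: T[22][5]=21·8037811822645051776+12870931245150988800=181664979520697076096  T[22][6]=21·3599979517947607200+8037811822645051776=83637381699544802976  T[22][7]=21·1206647803780373360+3599979517947607200=28939583397335447760  T[22][8]=21·311333643161390640+1206647803780373360=7744654310169576800
row 23: T[23][6]=22·83637381699544802976+181664979520697076096=2021687376910682741568  T[23][7]=22·28939583397335447760+83637381699544802976=720308216440924653696  T[23][8]=22·7744654310169576800+28939583397335447760=199321978221066137360
row 24: T[24][7]=23·720308216440924653696+2021687376910682741568=18588776355051949776576  T[24][8]=23·199321978221066137360+720308216440924653696=5304713715525445812976
Read c(24,7) = 18588776355051949776576, c(24,8) = 5304713715525445812976.

18588776355051949776576, 5304713715525445812976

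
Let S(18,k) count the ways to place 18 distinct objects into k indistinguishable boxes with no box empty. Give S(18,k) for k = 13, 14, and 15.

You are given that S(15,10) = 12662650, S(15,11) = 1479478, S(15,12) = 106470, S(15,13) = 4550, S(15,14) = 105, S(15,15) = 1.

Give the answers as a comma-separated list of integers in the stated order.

125854638, 8408778, 367200

[16] T[16,11]:11*1479478+12662650=28936908 · T[16,12]:12*106470+1479478=2757118 · T[16,13]:13*4550+106470=165620 · T[16,14]:14*105+4550=6020 · T[16,15]:15*1+105=120
[17] T[17,12]:12*2757118+28936908=62022324 · T[17,13]:13*165620+2757118=4910178 · T[17,14]:14*6020+165620=249900 · T[17,15]:15*120+6020=7820
[18] T[18,13]:13*4910178+62022324=125854638 · T[18,14]:14*249900+4910178=8408778 · T[18,15]:15*7820+249900=367200
Read S(18,13) = 125854638, S(18,14) = 8408778, S(18,15) = 367200.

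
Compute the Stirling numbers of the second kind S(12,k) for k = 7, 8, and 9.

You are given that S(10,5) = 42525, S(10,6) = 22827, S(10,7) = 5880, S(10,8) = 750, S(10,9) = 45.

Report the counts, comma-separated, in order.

[11] T[11,6]:6*22827+42525=179487 · T[11,7]:7*5880+22827=63987 · T[11,8]:8*750+5880=11880 · T[11,9]:9*45+750=1155
[12] T[12,7]:7*63987+179487=627396 · T[12,8]:8*11880+63987=159027 · T[12,9]:9*1155+11880=22275
Read S(12,7) = 627396, S(12,8) = 159027, S(12,9) = 22275.

627396, 159027, 22275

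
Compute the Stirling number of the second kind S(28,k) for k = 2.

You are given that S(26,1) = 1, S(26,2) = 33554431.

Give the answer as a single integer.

i=27: T(27,1)=0+1·1=1 | T(27,2)=1+2·33554431=67108863
i=28: T(28,2)=1+2·67108863=134217727
Read S(28,2) = 134217727.

134217727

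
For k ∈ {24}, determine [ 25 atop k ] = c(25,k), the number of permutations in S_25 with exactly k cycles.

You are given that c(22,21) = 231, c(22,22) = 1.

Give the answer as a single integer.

300

row 23: T[23][22]=22·1+231=253  T[23][23]=22·0+1=1
row 24: T[24][23]=23·1+253=276  T[24][24]=23·0+1=1
row 25: T[25][24]=24·1+276=300
Read c(25,24) = 300.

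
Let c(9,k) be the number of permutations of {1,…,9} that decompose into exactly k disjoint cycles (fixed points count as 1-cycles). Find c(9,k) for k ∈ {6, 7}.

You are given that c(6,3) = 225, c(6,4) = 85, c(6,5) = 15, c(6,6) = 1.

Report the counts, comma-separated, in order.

4536, 546

row 7: T[7][4]=6·85+225=735  T[7][5]=6·15+85=175  T[7][6]=6·1+15=21  T[7][7]=6·0+1=1
row 8: T[8][5]=7·175+735=1960  T[8][6]=7·21+175=322  T[8][7]=7·1+21=28
row 9: T[9][6]=8·322+1960=4536  T[9][7]=8·28+322=546
Read c(9,6) = 4536, c(9,7) = 546.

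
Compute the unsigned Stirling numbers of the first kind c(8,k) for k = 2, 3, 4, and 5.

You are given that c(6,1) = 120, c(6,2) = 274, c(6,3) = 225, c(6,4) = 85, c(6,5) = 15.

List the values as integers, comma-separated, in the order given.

13068, 13132, 6769, 1960

r7: T_7,1=6×120+0=720; T_7,2=6×274+120=1764; T_7,3=6×225+274=1624; T_7,4=6×85+225=735; T_7,5=6×15+85=175
r8: T_8,2=7×1764+720=13068; T_8,3=7×1624+1764=13132; T_8,4=7×735+1624=6769; T_8,5=7×175+735=1960
Read c(8,2) = 13068, c(8,3) = 13132, c(8,4) = 6769, c(8,5) = 1960.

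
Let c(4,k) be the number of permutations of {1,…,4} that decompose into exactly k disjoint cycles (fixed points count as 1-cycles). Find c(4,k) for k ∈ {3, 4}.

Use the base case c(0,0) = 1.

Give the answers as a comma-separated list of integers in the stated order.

6, 1

@1  (1,1):0·0+1→1
@2  (2,1):1·1+0→1, (2,2):0·1+1→1
@3  (3,2):1·2+1→3, (3,3):0·2+1→1
@4  (4,3):1·3+3→6, (4,4):0·3+1→1
Read c(4,3) = 6, c(4,4) = 1.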